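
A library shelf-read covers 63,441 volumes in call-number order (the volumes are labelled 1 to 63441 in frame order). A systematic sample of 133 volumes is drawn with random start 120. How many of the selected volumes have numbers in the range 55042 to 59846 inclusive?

k = 63441/133 = 477
First selection ≥ 55042: 120 + ⌈(55042−120)/477⌉·477 = 120 + 116×477 = 55452
Last selection ≤ 59846: 120 + ⌊(59846−120)/477⌋·477 = 120 + 125×477 = 59745
Count = 125 − 116 + 1 = 10

10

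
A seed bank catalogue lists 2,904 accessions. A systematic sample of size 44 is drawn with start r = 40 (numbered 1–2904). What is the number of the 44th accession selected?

k = 2904/44 = 66
44th selection = r + (44−1)·k = 40 + 43×66 = 40 + 2838 = 2878

2878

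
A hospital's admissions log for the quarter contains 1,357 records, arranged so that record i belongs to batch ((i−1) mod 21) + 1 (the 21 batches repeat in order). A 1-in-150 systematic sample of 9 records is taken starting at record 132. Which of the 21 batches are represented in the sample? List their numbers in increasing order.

Consecutive selections differ by k = 150, so their batch numbers differ by 150 mod 21 = 3.
gcd(150, 21) = 3, so the sample visits 21/3 = 7 distinct residues mod 21.
Start 132 is batch 6; the batches hit are 3, 6, 9, 12, 15, 18, 21.

3, 6, 9, 12, 15, 18, 21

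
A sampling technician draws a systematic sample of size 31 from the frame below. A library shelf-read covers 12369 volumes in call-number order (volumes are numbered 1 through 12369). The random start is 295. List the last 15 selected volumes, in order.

k = N/n = 12369/31 = 399
17th selection = 295 + 16×399 = 6679
18th: 6679 + 399 = 7078
19th: 7078 + 399 = 7477
20th: 7477 + 399 = 7876
21st: 7876 + 399 = 8275
22nd: 8275 + 399 = 8674
23rd: 8674 + 399 = 9073
24th: 9073 + 399 = 9472
25th: 9472 + 399 = 9871
26th: 9871 + 399 = 10270
27th: 10270 + 399 = 10669
28th: 10669 + 399 = 11068
29th: 11068 + 399 = 11467
30th: 11467 + 399 = 11866
31st: 11866 + 399 = 12265

6679, 7078, 7477, 7876, 8275, 8674, 9073, 9472, 9871, 10270, 10669, 11068, 11467, 11866, 12265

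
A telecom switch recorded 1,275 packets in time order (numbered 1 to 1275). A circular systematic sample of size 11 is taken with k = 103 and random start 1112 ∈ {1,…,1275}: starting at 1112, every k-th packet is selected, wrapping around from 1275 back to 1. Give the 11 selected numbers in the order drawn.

Selection 1: 1112
Selection 2: 1112 + 103 = 1215
Selection 3: 1215 + 103 = 1318 → 1318 − 1275 = 43
Selection 4: 43 + 103 = 146
Selection 5: 146 + 103 = 249
Selection 6: 249 + 103 = 352
Selection 7: 352 + 103 = 455
Selection 8: 455 + 103 = 558
Selection 9: 558 + 103 = 661
Selection 10: 661 + 103 = 764
Selection 11: 764 + 103 = 867

1112, 1215, 43, 146, 249, 352, 455, 558, 661, 764, 867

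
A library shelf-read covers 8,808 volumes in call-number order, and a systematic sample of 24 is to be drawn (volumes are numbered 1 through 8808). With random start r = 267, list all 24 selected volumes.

k = N/n = 8808/24 = 367
volume 1: 267
volume 2: 267 + 367 = 634
volume 3: 634 + 367 = 1001
volume 4: 1001 + 367 = 1368
volume 5: 1368 + 367 = 1735
volume 6: 1735 + 367 = 2102
volume 7: 2102 + 367 = 2469
volume 8: 2469 + 367 = 2836
volume 9: 2836 + 367 = 3203
volume 10: 3203 + 367 = 3570
volume 11: 3570 + 367 = 3937
volume 12: 3937 + 367 = 4304
volume 13: 4304 + 367 = 4671
volume 14: 4671 + 367 = 5038
volume 15: 5038 + 367 = 5405
volume 16: 5405 + 367 = 5772
volume 17: 5772 + 367 = 6139
volume 18: 6139 + 367 = 6506
volume 19: 6506 + 367 = 6873
volume 20: 6873 + 367 = 7240
volume 21: 7240 + 367 = 7607
volume 22: 7607 + 367 = 7974
volume 23: 7974 + 367 = 8341
volume 24: 8341 + 367 = 8708

267, 634, 1001, 1368, 1735, 2102, 2469, 2836, 3203, 3570, 3937, 4304, 4671, 5038, 5405, 5772, 6139, 6506, 6873, 7240, 7607, 7974, 8341, 8708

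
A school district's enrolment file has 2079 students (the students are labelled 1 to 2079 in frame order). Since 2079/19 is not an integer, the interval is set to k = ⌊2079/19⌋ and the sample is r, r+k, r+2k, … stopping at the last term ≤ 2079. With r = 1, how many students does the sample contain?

k = ⌊2079/19⌋ = 109
Achieved size = ⌊(2079 − 1)/109⌋ + 1 = ⌊2078/109⌋ + 1 = 19 + 1 = 20
(last selection: 1 + 19×109 = 2072 ≤ 2079; next would be 2181 > 2079)

20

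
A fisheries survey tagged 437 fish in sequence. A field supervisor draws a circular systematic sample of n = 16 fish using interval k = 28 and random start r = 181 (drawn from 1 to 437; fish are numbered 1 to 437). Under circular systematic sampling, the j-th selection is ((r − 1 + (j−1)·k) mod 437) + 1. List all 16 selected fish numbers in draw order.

181, 209, 237, 265, 293, 321, 349, 377, 405, 433, 24, 52, 80, 108, 136, 164

Selection 1: 181
Selection 2: 181 + 28 = 209
Selection 3: 209 + 28 = 237
Selection 4: 237 + 28 = 265
Selection 5: 265 + 28 = 293
Selection 6: 293 + 28 = 321
Selection 7: 321 + 28 = 349
Selection 8: 349 + 28 = 377
Selection 9: 377 + 28 = 405
Selection 10: 405 + 28 = 433
Selection 11: 433 + 28 = 461 → 461 − 437 = 24
Selection 12: 24 + 28 = 52
Selection 13: 52 + 28 = 80
Selection 14: 80 + 28 = 108
Selection 15: 108 + 28 = 136
Selection 16: 136 + 28 = 164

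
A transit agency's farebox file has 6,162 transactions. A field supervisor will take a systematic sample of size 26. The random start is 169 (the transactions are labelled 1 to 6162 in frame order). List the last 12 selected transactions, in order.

k = N/n = 6162/26 = 237
15th selection = 169 + 14×237 = 3487
16th: 3487 + 237 = 3724
17th: 3724 + 237 = 3961
18th: 3961 + 237 = 4198
19th: 4198 + 237 = 4435
20th: 4435 + 237 = 4672
21st: 4672 + 237 = 4909
22nd: 4909 + 237 = 5146
23rd: 5146 + 237 = 5383
24th: 5383 + 237 = 5620
25th: 5620 + 237 = 5857
26th: 5857 + 237 = 6094

3487, 3724, 3961, 4198, 4435, 4672, 4909, 5146, 5383, 5620, 5857, 6094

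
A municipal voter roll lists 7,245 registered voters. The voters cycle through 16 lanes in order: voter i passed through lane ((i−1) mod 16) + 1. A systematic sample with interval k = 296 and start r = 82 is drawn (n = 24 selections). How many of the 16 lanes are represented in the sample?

2

Consecutive selections differ by k = 296, so their lane numbers differ by 296 mod 16 = 8.
gcd(296, 16) = 8, so the sample visits 16/8 = 2 distinct residues mod 16.
Start 82 is lane 2; the lanes hit are 2, 10.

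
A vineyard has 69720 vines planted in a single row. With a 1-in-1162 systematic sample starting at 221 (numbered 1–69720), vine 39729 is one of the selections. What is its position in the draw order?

k = 1162
position = (39729 − 221)/1162 + 1 = 39508/1162 + 1 = 34 + 1 = 35

35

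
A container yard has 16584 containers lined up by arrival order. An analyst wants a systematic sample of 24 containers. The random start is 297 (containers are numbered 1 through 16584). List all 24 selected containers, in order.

k = N/n = 16584/24 = 691
container 1: 297
container 2: 297 + 691 = 988
container 3: 988 + 691 = 1679
container 4: 1679 + 691 = 2370
container 5: 2370 + 691 = 3061
container 6: 3061 + 691 = 3752
container 7: 3752 + 691 = 4443
container 8: 4443 + 691 = 5134
container 9: 5134 + 691 = 5825
container 10: 5825 + 691 = 6516
container 11: 6516 + 691 = 7207
container 12: 7207 + 691 = 7898
container 13: 7898 + 691 = 8589
container 14: 8589 + 691 = 9280
container 15: 9280 + 691 = 9971
container 16: 9971 + 691 = 10662
container 17: 10662 + 691 = 11353
container 18: 11353 + 691 = 12044
container 19: 12044 + 691 = 12735
container 20: 12735 + 691 = 13426
container 21: 13426 + 691 = 14117
container 22: 14117 + 691 = 14808
container 23: 14808 + 691 = 15499
container 24: 15499 + 691 = 16190

297, 988, 1679, 2370, 3061, 3752, 4443, 5134, 5825, 6516, 7207, 7898, 8589, 9280, 9971, 10662, 11353, 12044, 12735, 13426, 14117, 14808, 15499, 16190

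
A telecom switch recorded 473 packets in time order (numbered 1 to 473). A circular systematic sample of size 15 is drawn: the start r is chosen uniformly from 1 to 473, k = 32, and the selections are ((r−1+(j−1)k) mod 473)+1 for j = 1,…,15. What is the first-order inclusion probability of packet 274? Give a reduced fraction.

For each position j, as r ranges over 1…473 the j-th selection hits every packet exactly once, so packet 274 is selected for exactly 15 of the 473 starts.
Inclusion probability = 15/473.

15/473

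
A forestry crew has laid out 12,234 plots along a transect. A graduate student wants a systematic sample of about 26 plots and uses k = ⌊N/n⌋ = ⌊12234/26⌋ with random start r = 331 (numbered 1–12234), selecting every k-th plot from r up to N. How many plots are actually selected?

k = ⌊12234/26⌋ = 470
Achieved size = ⌊(12234 − 331)/470⌋ + 1 = ⌊11903/470⌋ + 1 = 25 + 1 = 26
(last selection: 331 + 25×470 = 12081 ≤ 12234; next would be 12551 > 12234)

26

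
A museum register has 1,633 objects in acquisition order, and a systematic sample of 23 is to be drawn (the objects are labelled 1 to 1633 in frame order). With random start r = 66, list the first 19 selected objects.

66, 137, 208, 279, 350, 421, 492, 563, 634, 705, 776, 847, 918, 989, 1060, 1131, 1202, 1273, 1344

k = N/n = 1633/23 = 71
object 1: 66
object 2: 66 + 71 = 137
object 3: 137 + 71 = 208
object 4: 208 + 71 = 279
object 5: 279 + 71 = 350
object 6: 350 + 71 = 421
object 7: 421 + 71 = 492
object 8: 492 + 71 = 563
object 9: 563 + 71 = 634
object 10: 634 + 71 = 705
object 11: 705 + 71 = 776
object 12: 776 + 71 = 847
object 13: 847 + 71 = 918
object 14: 918 + 71 = 989
object 15: 989 + 71 = 1060
object 16: 1060 + 71 = 1131
object 17: 1131 + 71 = 1202
object 18: 1202 + 71 = 1273
object 19: 1273 + 71 = 1344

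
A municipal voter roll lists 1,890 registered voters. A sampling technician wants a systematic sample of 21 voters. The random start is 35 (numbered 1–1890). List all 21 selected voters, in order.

k = N/n = 1890/21 = 90
voter 1: 35
voter 2: 35 + 90 = 125
voter 3: 125 + 90 = 215
voter 4: 215 + 90 = 305
voter 5: 305 + 90 = 395
voter 6: 395 + 90 = 485
voter 7: 485 + 90 = 575
voter 8: 575 + 90 = 665
voter 9: 665 + 90 = 755
voter 10: 755 + 90 = 845
voter 11: 845 + 90 = 935
voter 12: 935 + 90 = 1025
voter 13: 1025 + 90 = 1115
voter 14: 1115 + 90 = 1205
voter 15: 1205 + 90 = 1295
voter 16: 1295 + 90 = 1385
voter 17: 1385 + 90 = 1475
voter 18: 1475 + 90 = 1565
voter 19: 1565 + 90 = 1655
voter 20: 1655 + 90 = 1745
voter 21: 1745 + 90 = 1835

35, 125, 215, 305, 395, 485, 575, 665, 755, 845, 935, 1025, 1115, 1205, 1295, 1385, 1475, 1565, 1655, 1745, 1835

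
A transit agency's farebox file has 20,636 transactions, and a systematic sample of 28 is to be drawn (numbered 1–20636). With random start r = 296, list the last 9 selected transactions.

k = N/n = 20636/28 = 737
20th selection = 296 + 19×737 = 14299
21st: 14299 + 737 = 15036
22nd: 15036 + 737 = 15773
23rd: 15773 + 737 = 16510
24th: 16510 + 737 = 17247
25th: 17247 + 737 = 17984
26th: 17984 + 737 = 18721
27th: 18721 + 737 = 19458
28th: 19458 + 737 = 20195

14299, 15036, 15773, 16510, 17247, 17984, 18721, 19458, 20195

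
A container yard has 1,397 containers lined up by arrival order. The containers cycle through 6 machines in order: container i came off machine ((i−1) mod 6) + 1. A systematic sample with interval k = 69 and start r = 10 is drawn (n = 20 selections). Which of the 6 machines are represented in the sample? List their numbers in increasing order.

Consecutive selections differ by k = 69, so their machine numbers differ by 69 mod 6 = 3.
gcd(69, 6) = 3, so the sample visits 6/3 = 2 distinct residues mod 6.
Start 10 is machine 4; the machines hit are 1, 4.

1, 4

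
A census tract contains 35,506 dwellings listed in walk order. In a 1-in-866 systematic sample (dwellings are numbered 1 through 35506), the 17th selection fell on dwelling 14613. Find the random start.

757

k = 866
r = 14613 − (17−1)×866 = 14613 − 13856 = 757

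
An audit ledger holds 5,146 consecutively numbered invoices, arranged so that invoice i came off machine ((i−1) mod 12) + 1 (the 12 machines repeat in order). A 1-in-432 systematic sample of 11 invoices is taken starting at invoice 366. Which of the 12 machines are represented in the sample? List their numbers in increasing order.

6

Consecutive selections differ by k = 432, so their machine numbers differ by 432 mod 12 = 0.
gcd(432, 12) = 12, so the sample visits 12/12 = 1 distinct residues mod 12.
Start 366 is machine 6; the machines hit are 6.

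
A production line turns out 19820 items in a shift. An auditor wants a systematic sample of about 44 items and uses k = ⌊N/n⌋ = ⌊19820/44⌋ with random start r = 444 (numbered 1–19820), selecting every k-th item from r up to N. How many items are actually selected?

k = ⌊19820/44⌋ = 450
Achieved size = ⌊(19820 − 444)/450⌋ + 1 = ⌊19376/450⌋ + 1 = 43 + 1 = 44
(last selection: 444 + 43×450 = 19794 ≤ 19820; next would be 20244 > 19820)

44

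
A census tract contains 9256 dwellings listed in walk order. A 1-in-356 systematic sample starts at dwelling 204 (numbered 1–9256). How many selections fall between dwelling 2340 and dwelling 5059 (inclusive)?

8

k = 356
First selection ≥ 2340: 204 + ⌈(2340−204)/356⌉·356 = 204 + 6×356 = 2340
Last selection ≤ 5059: 204 + ⌊(5059−204)/356⌋·356 = 204 + 13×356 = 4832
Count = 13 − 6 + 1 = 8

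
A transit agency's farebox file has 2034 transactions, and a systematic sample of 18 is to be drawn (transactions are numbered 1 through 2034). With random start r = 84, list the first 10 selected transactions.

84, 197, 310, 423, 536, 649, 762, 875, 988, 1101

k = N/n = 2034/18 = 113
transaction 1: 84
transaction 2: 84 + 113 = 197
transaction 3: 197 + 113 = 310
transaction 4: 310 + 113 = 423
transaction 5: 423 + 113 = 536
transaction 6: 536 + 113 = 649
transaction 7: 649 + 113 = 762
transaction 8: 762 + 113 = 875
transaction 9: 875 + 113 = 988
transaction 10: 988 + 113 = 1101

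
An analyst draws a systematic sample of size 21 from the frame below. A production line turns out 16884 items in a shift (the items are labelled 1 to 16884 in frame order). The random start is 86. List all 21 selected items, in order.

k = N/n = 16884/21 = 804
item 1: 86
item 2: 86 + 804 = 890
item 3: 890 + 804 = 1694
item 4: 1694 + 804 = 2498
item 5: 2498 + 804 = 3302
item 6: 3302 + 804 = 4106
item 7: 4106 + 804 = 4910
item 8: 4910 + 804 = 5714
item 9: 5714 + 804 = 6518
item 10: 6518 + 804 = 7322
item 11: 7322 + 804 = 8126
item 12: 8126 + 804 = 8930
item 13: 8930 + 804 = 9734
item 14: 9734 + 804 = 10538
item 15: 10538 + 804 = 11342
item 16: 11342 + 804 = 12146
item 17: 12146 + 804 = 12950
item 18: 12950 + 804 = 13754
item 19: 13754 + 804 = 14558
item 20: 14558 + 804 = 15362
item 21: 15362 + 804 = 16166

86, 890, 1694, 2498, 3302, 4106, 4910, 5714, 6518, 7322, 8126, 8930, 9734, 10538, 11342, 12146, 12950, 13754, 14558, 15362, 16166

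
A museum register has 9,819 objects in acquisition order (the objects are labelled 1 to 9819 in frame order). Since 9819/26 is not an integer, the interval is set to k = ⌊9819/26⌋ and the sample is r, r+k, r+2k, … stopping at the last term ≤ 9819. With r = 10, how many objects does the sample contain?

27

k = ⌊9819/26⌋ = 377
Achieved size = ⌊(9819 − 10)/377⌋ + 1 = ⌊9809/377⌋ + 1 = 26 + 1 = 27
(last selection: 10 + 26×377 = 9812 ≤ 9819; next would be 10189 > 9819)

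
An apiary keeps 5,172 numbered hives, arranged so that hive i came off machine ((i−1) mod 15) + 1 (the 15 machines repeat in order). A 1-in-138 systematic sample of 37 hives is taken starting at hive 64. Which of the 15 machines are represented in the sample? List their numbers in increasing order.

Consecutive selections differ by k = 138, so their machine numbers differ by 138 mod 15 = 3.
gcd(138, 15) = 3, so the sample visits 15/3 = 5 distinct residues mod 15.
Start 64 is machine 4; the machines hit are 1, 4, 7, 10, 13.

1, 4, 7, 10, 13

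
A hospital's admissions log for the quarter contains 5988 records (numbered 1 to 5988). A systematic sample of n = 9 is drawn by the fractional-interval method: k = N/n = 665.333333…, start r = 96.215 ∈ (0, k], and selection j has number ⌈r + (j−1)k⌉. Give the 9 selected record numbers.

j=1: r + 0k = 96.215 → ⌈·⌉ = 97
j=2: r + 1k = 761.548333… → ⌈·⌉ = 762
j=3: r + 2k = 1426.881666… → ⌈·⌉ = 1427
j=4: r + 3k = 2092.215 → ⌈·⌉ = 2093
j=5: r + 4k = 2757.548333… → ⌈·⌉ = 2758
j=6: r + 5k = 3422.881666… → ⌈·⌉ = 3423
j=7: r + 6k = 4088.215 → ⌈·⌉ = 4089
j=8: r + 7k = 4753.548333… → ⌈·⌉ = 4754
j=9: r + 8k = 5418.881666… → ⌈·⌉ = 5419

97, 762, 1427, 2093, 2758, 3423, 4089, 4754, 5419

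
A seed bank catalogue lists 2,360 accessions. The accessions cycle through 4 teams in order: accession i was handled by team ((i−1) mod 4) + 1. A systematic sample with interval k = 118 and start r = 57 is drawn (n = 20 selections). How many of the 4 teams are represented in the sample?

2

Consecutive selections differ by k = 118, so their team numbers differ by 118 mod 4 = 2.
gcd(118, 4) = 2, so the sample visits 4/2 = 2 distinct residues mod 4.
Start 57 is team 1; the teams hit are 1, 3.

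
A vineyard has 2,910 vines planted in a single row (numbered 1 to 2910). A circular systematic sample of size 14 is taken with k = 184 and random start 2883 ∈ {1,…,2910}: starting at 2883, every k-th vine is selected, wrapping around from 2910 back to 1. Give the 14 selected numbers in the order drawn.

2883, 157, 341, 525, 709, 893, 1077, 1261, 1445, 1629, 1813, 1997, 2181, 2365

Selection 1: 2883
Selection 2: 2883 + 184 = 3067 → 3067 − 2910 = 157
Selection 3: 157 + 184 = 341
Selection 4: 341 + 184 = 525
Selection 5: 525 + 184 = 709
Selection 6: 709 + 184 = 893
Selection 7: 893 + 184 = 1077
Selection 8: 1077 + 184 = 1261
Selection 9: 1261 + 184 = 1445
Selection 10: 1445 + 184 = 1629
Selection 11: 1629 + 184 = 1813
Selection 12: 1813 + 184 = 1997
Selection 13: 1997 + 184 = 2181
Selection 14: 2181 + 184 = 2365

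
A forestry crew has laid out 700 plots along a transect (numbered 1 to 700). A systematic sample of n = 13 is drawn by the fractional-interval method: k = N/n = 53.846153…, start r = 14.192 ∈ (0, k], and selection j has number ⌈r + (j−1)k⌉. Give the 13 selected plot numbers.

j=1: r + 0k = 14.192 → ⌈·⌉ = 15
j=2: r + 1k = 68.038153… → ⌈·⌉ = 69
j=3: r + 2k = 121.884307… → ⌈·⌉ = 122
j=4: r + 3k = 175.730461… → ⌈·⌉ = 176
j=5: r + 4k = 229.576615… → ⌈·⌉ = 230
j=6: r + 5k = 283.422769… → ⌈·⌉ = 284
j=7: r + 6k = 337.268923… → ⌈·⌉ = 338
j=8: r + 7k = 391.115076… → ⌈·⌉ = 392
j=9: r + 8k = 444.961230… → ⌈·⌉ = 445
j=10: r + 9k = 498.807384… → ⌈·⌉ = 499
j=11: r + 10k = 552.653538… → ⌈·⌉ = 553
j=12: r + 11k = 606.499692… → ⌈·⌉ = 607
j=13: r + 12k = 660.345846… → ⌈·⌉ = 661

15, 69, 122, 176, 230, 284, 338, 392, 445, 499, 553, 607, 661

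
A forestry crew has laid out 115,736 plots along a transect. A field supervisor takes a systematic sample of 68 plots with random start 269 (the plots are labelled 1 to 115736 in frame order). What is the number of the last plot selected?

114303

k = 115736/68 = 1702
68th selection = r + (68−1)·k = 269 + 67×1702 = 269 + 114034 = 114303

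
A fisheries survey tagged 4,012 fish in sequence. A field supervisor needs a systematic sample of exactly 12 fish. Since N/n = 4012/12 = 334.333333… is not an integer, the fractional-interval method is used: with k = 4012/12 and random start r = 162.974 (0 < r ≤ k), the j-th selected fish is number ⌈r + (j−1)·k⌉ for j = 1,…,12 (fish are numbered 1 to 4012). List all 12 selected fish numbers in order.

j=1: r + 0k = 162.974 → ⌈·⌉ = 163
j=2: r + 1k = 497.307333… → ⌈·⌉ = 498
j=3: r + 2k = 831.640666… → ⌈·⌉ = 832
j=4: r + 3k = 1165.974 → ⌈·⌉ = 1166
j=5: r + 4k = 1500.307333… → ⌈·⌉ = 1501
j=6: r + 5k = 1834.640666… → ⌈·⌉ = 1835
j=7: r + 6k = 2168.974 → ⌈·⌉ = 2169
j=8: r + 7k = 2503.307333… → ⌈·⌉ = 2504
j=9: r + 8k = 2837.640666… → ⌈·⌉ = 2838
j=10: r + 9k = 3171.974 → ⌈·⌉ = 3172
j=11: r + 10k = 3506.307333… → ⌈·⌉ = 3507
j=12: r + 11k = 3840.640666… → ⌈·⌉ = 3841

163, 498, 832, 1166, 1501, 1835, 2169, 2504, 2838, 3172, 3507, 3841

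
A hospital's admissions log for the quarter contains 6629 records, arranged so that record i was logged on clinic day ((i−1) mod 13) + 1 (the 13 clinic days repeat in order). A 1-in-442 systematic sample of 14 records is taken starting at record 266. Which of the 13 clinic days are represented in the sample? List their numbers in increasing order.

Consecutive selections differ by k = 442, so their clinic day numbers differ by 442 mod 13 = 0.
gcd(442, 13) = 13, so the sample visits 13/13 = 1 distinct residues mod 13.
Start 266 is clinic day 6; the clinic days hit are 6.

6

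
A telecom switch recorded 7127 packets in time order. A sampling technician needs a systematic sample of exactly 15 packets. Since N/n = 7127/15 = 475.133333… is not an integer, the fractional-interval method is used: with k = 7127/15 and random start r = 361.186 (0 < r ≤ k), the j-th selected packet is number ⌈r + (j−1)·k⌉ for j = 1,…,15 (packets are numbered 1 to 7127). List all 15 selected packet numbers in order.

j=1: r + 0k = 361.186 → ⌈·⌉ = 362
j=2: r + 1k = 836.319333… → ⌈·⌉ = 837
j=3: r + 2k = 1311.452666… → ⌈·⌉ = 1312
j=4: r + 3k = 1786.586 → ⌈·⌉ = 1787
j=5: r + 4k = 2261.719333… → ⌈·⌉ = 2262
j=6: r + 5k = 2736.852666… → ⌈·⌉ = 2737
j=7: r + 6k = 3211.986 → ⌈·⌉ = 3212
j=8: r + 7k = 3687.119333… → ⌈·⌉ = 3688
j=9: r + 8k = 4162.252666… → ⌈·⌉ = 4163
j=10: r + 9k = 4637.386 → ⌈·⌉ = 4638
j=11: r + 10k = 5112.519333… → ⌈·⌉ = 5113
j=12: r + 11k = 5587.652666… → ⌈·⌉ = 5588
j=13: r + 12k = 6062.786 → ⌈·⌉ = 6063
j=14: r + 13k = 6537.919333… → ⌈·⌉ = 6538
j=15: r + 14k = 7013.052666… → ⌈·⌉ = 7014

362, 837, 1312, 1787, 2262, 2737, 3212, 3688, 4163, 4638, 5113, 5588, 6063, 6538, 7014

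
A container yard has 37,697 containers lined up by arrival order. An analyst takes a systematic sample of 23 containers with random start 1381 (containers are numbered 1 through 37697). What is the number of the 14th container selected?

22688

k = 37697/23 = 1639
14th selection = r + (14−1)·k = 1381 + 13×1639 = 1381 + 21307 = 22688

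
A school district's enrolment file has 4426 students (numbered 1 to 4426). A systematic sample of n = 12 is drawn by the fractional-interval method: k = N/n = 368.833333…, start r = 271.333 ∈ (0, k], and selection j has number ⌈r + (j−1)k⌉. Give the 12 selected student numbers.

272, 641, 1009, 1378, 1747, 2116, 2485, 2854, 3222, 3591, 3960, 4329

j=1: r + 0k = 271.333 → ⌈·⌉ = 272
j=2: r + 1k = 640.166333… → ⌈·⌉ = 641
j=3: r + 2k = 1008.999666… → ⌈·⌉ = 1009
j=4: r + 3k = 1377.833 → ⌈·⌉ = 1378
j=5: r + 4k = 1746.666333… → ⌈·⌉ = 1747
j=6: r + 5k = 2115.499666… → ⌈·⌉ = 2116
j=7: r + 6k = 2484.333 → ⌈·⌉ = 2485
j=8: r + 7k = 2853.166333… → ⌈·⌉ = 2854
j=9: r + 8k = 3221.999666… → ⌈·⌉ = 3222
j=10: r + 9k = 3590.833 → ⌈·⌉ = 3591
j=11: r + 10k = 3959.666333… → ⌈·⌉ = 3960
j=12: r + 11k = 4328.499666… → ⌈·⌉ = 4329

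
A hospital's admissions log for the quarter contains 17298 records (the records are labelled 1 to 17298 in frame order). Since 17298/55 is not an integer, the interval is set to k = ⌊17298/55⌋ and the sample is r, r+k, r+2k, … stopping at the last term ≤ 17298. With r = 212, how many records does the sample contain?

55

k = ⌊17298/55⌋ = 314
Achieved size = ⌊(17298 − 212)/314⌋ + 1 = ⌊17086/314⌋ + 1 = 54 + 1 = 55
(last selection: 212 + 54×314 = 17168 ≤ 17298; next would be 17482 > 17298)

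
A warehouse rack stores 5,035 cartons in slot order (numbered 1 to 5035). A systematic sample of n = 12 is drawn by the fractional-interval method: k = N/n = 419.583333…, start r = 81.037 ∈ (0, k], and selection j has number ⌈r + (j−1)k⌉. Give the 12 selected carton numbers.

j=1: r + 0k = 81.037 → ⌈·⌉ = 82
j=2: r + 1k = 500.620333… → ⌈·⌉ = 501
j=3: r + 2k = 920.203666… → ⌈·⌉ = 921
j=4: r + 3k = 1339.787 → ⌈·⌉ = 1340
j=5: r + 4k = 1759.370333… → ⌈·⌉ = 1760
j=6: r + 5k = 2178.953666… → ⌈·⌉ = 2179
j=7: r + 6k = 2598.537 → ⌈·⌉ = 2599
j=8: r + 7k = 3018.120333… → ⌈·⌉ = 3019
j=9: r + 8k = 3437.703666… → ⌈·⌉ = 3438
j=10: r + 9k = 3857.287 → ⌈·⌉ = 3858
j=11: r + 10k = 4276.870333… → ⌈·⌉ = 4277
j=12: r + 11k = 4696.453666… → ⌈·⌉ = 4697

82, 501, 921, 1340, 1760, 2179, 2599, 3019, 3438, 3858, 4277, 4697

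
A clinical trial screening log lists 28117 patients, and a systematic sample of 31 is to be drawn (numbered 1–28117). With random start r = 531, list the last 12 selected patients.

k = N/n = 28117/31 = 907
20th selection = 531 + 19×907 = 17764
21st: 17764 + 907 = 18671
22nd: 18671 + 907 = 19578
23rd: 19578 + 907 = 20485
24th: 20485 + 907 = 21392
25th: 21392 + 907 = 22299
26th: 22299 + 907 = 23206
27th: 23206 + 907 = 24113
28th: 24113 + 907 = 25020
29th: 25020 + 907 = 25927
30th: 25927 + 907 = 26834
31st: 26834 + 907 = 27741

17764, 18671, 19578, 20485, 21392, 22299, 23206, 24113, 25020, 25927, 26834, 27741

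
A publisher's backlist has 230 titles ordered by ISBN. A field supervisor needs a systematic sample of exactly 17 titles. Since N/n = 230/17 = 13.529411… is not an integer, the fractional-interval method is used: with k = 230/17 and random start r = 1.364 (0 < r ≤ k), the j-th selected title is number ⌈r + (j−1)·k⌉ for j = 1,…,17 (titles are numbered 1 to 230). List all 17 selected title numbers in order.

j=1: r + 0k = 1.364 → ⌈·⌉ = 2
j=2: r + 1k = 14.893411… → ⌈·⌉ = 15
j=3: r + 2k = 28.422823… → ⌈·⌉ = 29
j=4: r + 3k = 41.952235… → ⌈·⌉ = 42
j=5: r + 4k = 55.481647… → ⌈·⌉ = 56
j=6: r + 5k = 69.011058… → ⌈·⌉ = 70
j=7: r + 6k = 82.540470… → ⌈·⌉ = 83
j=8: r + 7k = 96.069882… → ⌈·⌉ = 97
j=9: r + 8k = 109.599294… → ⌈·⌉ = 110
j=10: r + 9k = 123.128705… → ⌈·⌉ = 124
j=11: r + 10k = 136.658117… → ⌈·⌉ = 137
j=12: r + 11k = 150.187529… → ⌈·⌉ = 151
j=13: r + 12k = 163.716941… → ⌈·⌉ = 164
j=14: r + 13k = 177.246352… → ⌈·⌉ = 178
j=15: r + 14k = 190.775764… → ⌈·⌉ = 191
j=16: r + 15k = 204.305176… → ⌈·⌉ = 205
j=17: r + 16k = 217.834588… → ⌈·⌉ = 218

2, 15, 29, 42, 56, 70, 83, 97, 110, 124, 137, 151, 164, 178, 191, 205, 218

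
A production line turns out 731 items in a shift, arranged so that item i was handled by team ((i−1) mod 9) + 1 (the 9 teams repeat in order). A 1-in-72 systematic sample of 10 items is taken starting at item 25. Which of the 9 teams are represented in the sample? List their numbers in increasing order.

7

Consecutive selections differ by k = 72, so their team numbers differ by 72 mod 9 = 0.
gcd(72, 9) = 9, so the sample visits 9/9 = 1 distinct residues mod 9.
Start 25 is team 7; the teams hit are 7.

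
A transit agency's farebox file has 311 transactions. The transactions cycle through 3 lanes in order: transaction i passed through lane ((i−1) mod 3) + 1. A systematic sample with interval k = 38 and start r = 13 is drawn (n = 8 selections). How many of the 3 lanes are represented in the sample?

Consecutive selections differ by k = 38, so their lane numbers differ by 38 mod 3 = 2.
gcd(38, 3) = 1, so the sample visits 3/1 = 3 distinct residues mod 3.
Start 13 is lane 1; the lanes hit are 1, 2, 3.

3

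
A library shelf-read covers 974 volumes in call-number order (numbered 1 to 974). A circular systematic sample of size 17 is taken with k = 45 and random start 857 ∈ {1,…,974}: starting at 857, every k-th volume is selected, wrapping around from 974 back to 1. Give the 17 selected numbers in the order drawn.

857, 902, 947, 18, 63, 108, 153, 198, 243, 288, 333, 378, 423, 468, 513, 558, 603

Selection 1: 857
Selection 2: 857 + 45 = 902
Selection 3: 902 + 45 = 947
Selection 4: 947 + 45 = 992 → 992 − 974 = 18
Selection 5: 18 + 45 = 63
Selection 6: 63 + 45 = 108
Selection 7: 108 + 45 = 153
Selection 8: 153 + 45 = 198
Selection 9: 198 + 45 = 243
Selection 10: 243 + 45 = 288
Selection 11: 288 + 45 = 333
Selection 12: 333 + 45 = 378
Selection 13: 378 + 45 = 423
Selection 14: 423 + 45 = 468
Selection 15: 468 + 45 = 513
Selection 16: 513 + 45 = 558
Selection 17: 558 + 45 = 603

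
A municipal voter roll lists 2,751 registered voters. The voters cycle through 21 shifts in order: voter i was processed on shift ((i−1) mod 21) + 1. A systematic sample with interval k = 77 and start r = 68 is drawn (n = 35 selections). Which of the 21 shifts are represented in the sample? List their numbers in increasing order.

5, 12, 19

Consecutive selections differ by k = 77, so their shift numbers differ by 77 mod 21 = 14.
gcd(77, 21) = 7, so the sample visits 21/7 = 3 distinct residues mod 21.
Start 68 is shift 5; the shifts hit are 5, 12, 19.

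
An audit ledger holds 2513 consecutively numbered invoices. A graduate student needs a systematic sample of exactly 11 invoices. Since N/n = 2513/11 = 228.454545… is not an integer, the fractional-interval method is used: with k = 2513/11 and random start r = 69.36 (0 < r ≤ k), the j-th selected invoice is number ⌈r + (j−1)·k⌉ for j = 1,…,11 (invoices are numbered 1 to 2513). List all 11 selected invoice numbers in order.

70, 298, 527, 755, 984, 1212, 1441, 1669, 1897, 2126, 2354

j=1: r + 0k = 69.36 → ⌈·⌉ = 70
j=2: r + 1k = 297.814545… → ⌈·⌉ = 298
j=3: r + 2k = 526.269090… → ⌈·⌉ = 527
j=4: r + 3k = 754.723636… → ⌈·⌉ = 755
j=5: r + 4k = 983.178181… → ⌈·⌉ = 984
j=6: r + 5k = 1211.632727… → ⌈·⌉ = 1212
j=7: r + 6k = 1440.087272… → ⌈·⌉ = 1441
j=8: r + 7k = 1668.541818… → ⌈·⌉ = 1669
j=9: r + 8k = 1896.996363… → ⌈·⌉ = 1897
j=10: r + 9k = 2125.450909… → ⌈·⌉ = 2126
j=11: r + 10k = 2353.905454… → ⌈·⌉ = 2354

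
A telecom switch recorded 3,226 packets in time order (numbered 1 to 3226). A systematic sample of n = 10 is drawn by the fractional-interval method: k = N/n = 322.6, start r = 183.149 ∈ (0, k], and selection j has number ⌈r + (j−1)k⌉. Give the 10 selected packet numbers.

184, 506, 829, 1151, 1474, 1797, 2119, 2442, 2764, 3087

j=1: r + 0k = 183.149 → ⌈·⌉ = 184
j=2: r + 1k = 505.749 → ⌈·⌉ = 506
j=3: r + 2k = 828.349 → ⌈·⌉ = 829
j=4: r + 3k = 1150.949 → ⌈·⌉ = 1151
j=5: r + 4k = 1473.549 → ⌈·⌉ = 1474
j=6: r + 5k = 1796.149 → ⌈·⌉ = 1797
j=7: r + 6k = 2118.749 → ⌈·⌉ = 2119
j=8: r + 7k = 2441.349 → ⌈·⌉ = 2442
j=9: r + 8k = 2763.949 → ⌈·⌉ = 2764
j=10: r + 9k = 3086.549 → ⌈·⌉ = 3087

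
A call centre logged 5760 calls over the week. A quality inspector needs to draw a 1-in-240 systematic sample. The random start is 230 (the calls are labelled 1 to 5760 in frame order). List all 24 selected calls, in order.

230, 470, 710, 950, 1190, 1430, 1670, 1910, 2150, 2390, 2630, 2870, 3110, 3350, 3590, 3830, 4070, 4310, 4550, 4790, 5030, 5270, 5510, 5750

call 1: 230
call 2: 230 + 240 = 470
call 3: 470 + 240 = 710
call 4: 710 + 240 = 950
call 5: 950 + 240 = 1190
call 6: 1190 + 240 = 1430
call 7: 1430 + 240 = 1670
call 8: 1670 + 240 = 1910
call 9: 1910 + 240 = 2150
call 10: 2150 + 240 = 2390
call 11: 2390 + 240 = 2630
call 12: 2630 + 240 = 2870
call 13: 2870 + 240 = 3110
call 14: 3110 + 240 = 3350
call 15: 3350 + 240 = 3590
call 16: 3590 + 240 = 3830
call 17: 3830 + 240 = 4070
call 18: 4070 + 240 = 4310
call 19: 4310 + 240 = 4550
call 20: 4550 + 240 = 4790
call 21: 4790 + 240 = 5030
call 22: 5030 + 240 = 5270
call 23: 5270 + 240 = 5510
call 24: 5510 + 240 = 5750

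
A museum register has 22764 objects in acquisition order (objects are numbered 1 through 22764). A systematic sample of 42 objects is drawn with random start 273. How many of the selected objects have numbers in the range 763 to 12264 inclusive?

22

k = 22764/42 = 542
First selection ≥ 763: 273 + ⌈(763−273)/542⌉·542 = 273 + 1×542 = 815
Last selection ≤ 12264: 273 + ⌊(12264−273)/542⌋·542 = 273 + 22×542 = 12197
Count = 22 − 1 + 1 = 22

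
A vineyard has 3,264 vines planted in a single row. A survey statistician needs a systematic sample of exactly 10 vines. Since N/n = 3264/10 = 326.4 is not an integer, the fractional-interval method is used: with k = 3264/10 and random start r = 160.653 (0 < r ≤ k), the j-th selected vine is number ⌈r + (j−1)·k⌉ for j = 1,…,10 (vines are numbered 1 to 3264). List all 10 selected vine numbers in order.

j=1: r + 0k = 160.653 → ⌈·⌉ = 161
j=2: r + 1k = 487.053 → ⌈·⌉ = 488
j=3: r + 2k = 813.453 → ⌈·⌉ = 814
j=4: r + 3k = 1139.853 → ⌈·⌉ = 1140
j=5: r + 4k = 1466.253 → ⌈·⌉ = 1467
j=6: r + 5k = 1792.653 → ⌈·⌉ = 1793
j=7: r + 6k = 2119.053 → ⌈·⌉ = 2120
j=8: r + 7k = 2445.453 → ⌈·⌉ = 2446
j=9: r + 8k = 2771.853 → ⌈·⌉ = 2772
j=10: r + 9k = 3098.253 → ⌈·⌉ = 3099

161, 488, 814, 1140, 1467, 1793, 2120, 2446, 2772, 3099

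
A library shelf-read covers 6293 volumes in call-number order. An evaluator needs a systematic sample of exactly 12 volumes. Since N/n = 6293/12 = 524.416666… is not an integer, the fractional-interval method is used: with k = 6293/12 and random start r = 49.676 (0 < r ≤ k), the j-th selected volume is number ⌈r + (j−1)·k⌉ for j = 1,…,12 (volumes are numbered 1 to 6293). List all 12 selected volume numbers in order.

50, 575, 1099, 1623, 2148, 2672, 3197, 3721, 4246, 4770, 5294, 5819

j=1: r + 0k = 49.676 → ⌈·⌉ = 50
j=2: r + 1k = 574.092666… → ⌈·⌉ = 575
j=3: r + 2k = 1098.509333… → ⌈·⌉ = 1099
j=4: r + 3k = 1622.926 → ⌈·⌉ = 1623
j=5: r + 4k = 2147.342666… → ⌈·⌉ = 2148
j=6: r + 5k = 2671.759333… → ⌈·⌉ = 2672
j=7: r + 6k = 3196.176 → ⌈·⌉ = 3197
j=8: r + 7k = 3720.592666… → ⌈·⌉ = 3721
j=9: r + 8k = 4245.009333… → ⌈·⌉ = 4246
j=10: r + 9k = 4769.426 → ⌈·⌉ = 4770
j=11: r + 10k = 5293.842666… → ⌈·⌉ = 5294
j=12: r + 11k = 5818.259333… → ⌈·⌉ = 5819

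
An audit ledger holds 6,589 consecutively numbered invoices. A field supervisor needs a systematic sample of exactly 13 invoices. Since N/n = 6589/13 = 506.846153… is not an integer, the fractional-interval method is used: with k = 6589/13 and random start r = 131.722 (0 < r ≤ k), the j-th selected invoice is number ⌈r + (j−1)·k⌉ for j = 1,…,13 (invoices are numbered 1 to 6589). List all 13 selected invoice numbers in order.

j=1: r + 0k = 131.722 → ⌈·⌉ = 132
j=2: r + 1k = 638.568153… → ⌈·⌉ = 639
j=3: r + 2k = 1145.414307… → ⌈·⌉ = 1146
j=4: r + 3k = 1652.260461… → ⌈·⌉ = 1653
j=5: r + 4k = 2159.106615… → ⌈·⌉ = 2160
j=6: r + 5k = 2665.952769… → ⌈·⌉ = 2666
j=7: r + 6k = 3172.798923… → ⌈·⌉ = 3173
j=8: r + 7k = 3679.645076… → ⌈·⌉ = 3680
j=9: r + 8k = 4186.491230… → ⌈·⌉ = 4187
j=10: r + 9k = 4693.337384… → ⌈·⌉ = 4694
j=11: r + 10k = 5200.183538… → ⌈·⌉ = 5201
j=12: r + 11k = 5707.029692… → ⌈·⌉ = 5708
j=13: r + 12k = 6213.875846… → ⌈·⌉ = 6214

132, 639, 1146, 1653, 2160, 2666, 3173, 3680, 4187, 4694, 5201, 5708, 6214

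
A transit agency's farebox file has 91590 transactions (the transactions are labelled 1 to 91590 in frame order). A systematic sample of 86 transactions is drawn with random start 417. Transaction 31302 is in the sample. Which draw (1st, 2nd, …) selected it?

30

k = 91590/86 = 1065
position = (31302 − 417)/1065 + 1 = 30885/1065 + 1 = 29 + 1 = 30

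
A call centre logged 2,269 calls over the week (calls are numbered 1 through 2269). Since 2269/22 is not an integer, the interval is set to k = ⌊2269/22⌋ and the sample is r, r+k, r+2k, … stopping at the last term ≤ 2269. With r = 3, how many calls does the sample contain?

k = ⌊2269/22⌋ = 103
Achieved size = ⌊(2269 − 3)/103⌋ + 1 = ⌊2266/103⌋ + 1 = 22 + 1 = 23
(last selection: 3 + 22×103 = 2269 ≤ 2269; next would be 2372 > 2269)

23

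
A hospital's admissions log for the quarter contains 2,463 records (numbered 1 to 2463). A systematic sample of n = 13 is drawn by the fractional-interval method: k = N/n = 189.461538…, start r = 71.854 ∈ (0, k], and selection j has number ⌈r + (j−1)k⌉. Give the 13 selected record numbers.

72, 262, 451, 641, 830, 1020, 1209, 1399, 1588, 1778, 1967, 2156, 2346

j=1: r + 0k = 71.854 → ⌈·⌉ = 72
j=2: r + 1k = 261.315538… → ⌈·⌉ = 262
j=3: r + 2k = 450.777076… → ⌈·⌉ = 451
j=4: r + 3k = 640.238615… → ⌈·⌉ = 641
j=5: r + 4k = 829.700153… → ⌈·⌉ = 830
j=6: r + 5k = 1019.161692… → ⌈·⌉ = 1020
j=7: r + 6k = 1208.623230… → ⌈·⌉ = 1209
j=8: r + 7k = 1398.084769… → ⌈·⌉ = 1399
j=9: r + 8k = 1587.546307… → ⌈·⌉ = 1588
j=10: r + 9k = 1777.007846… → ⌈·⌉ = 1778
j=11: r + 10k = 1966.469384… → ⌈·⌉ = 1967
j=12: r + 11k = 2155.930923… → ⌈·⌉ = 2156
j=13: r + 12k = 2345.392461… → ⌈·⌉ = 2346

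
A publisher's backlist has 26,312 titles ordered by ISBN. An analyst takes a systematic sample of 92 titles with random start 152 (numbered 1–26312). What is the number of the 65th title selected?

18456

k = 26312/92 = 286
65th selection = r + (65−1)·k = 152 + 64×286 = 152 + 18304 = 18456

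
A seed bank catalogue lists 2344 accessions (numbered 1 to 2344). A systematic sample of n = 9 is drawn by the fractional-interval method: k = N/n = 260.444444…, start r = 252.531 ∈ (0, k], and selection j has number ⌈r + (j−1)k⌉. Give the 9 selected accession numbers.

253, 513, 774, 1034, 1295, 1555, 1816, 2076, 2337

j=1: r + 0k = 252.531 → ⌈·⌉ = 253
j=2: r + 1k = 512.975444… → ⌈·⌉ = 513
j=3: r + 2k = 773.419888… → ⌈·⌉ = 774
j=4: r + 3k = 1033.864333… → ⌈·⌉ = 1034
j=5: r + 4k = 1294.308777… → ⌈·⌉ = 1295
j=6: r + 5k = 1554.753222… → ⌈·⌉ = 1555
j=7: r + 6k = 1815.197666… → ⌈·⌉ = 1816
j=8: r + 7k = 2075.642111… → ⌈·⌉ = 2076
j=9: r + 8k = 2336.086555… → ⌈·⌉ = 2337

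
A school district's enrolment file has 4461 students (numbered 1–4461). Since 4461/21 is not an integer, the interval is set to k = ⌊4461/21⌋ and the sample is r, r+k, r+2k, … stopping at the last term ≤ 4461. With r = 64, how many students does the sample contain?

21

k = ⌊4461/21⌋ = 212
Achieved size = ⌊(4461 − 64)/212⌋ + 1 = ⌊4397/212⌋ + 1 = 20 + 1 = 21
(last selection: 64 + 20×212 = 4304 ≤ 4461; next would be 4516 > 4461)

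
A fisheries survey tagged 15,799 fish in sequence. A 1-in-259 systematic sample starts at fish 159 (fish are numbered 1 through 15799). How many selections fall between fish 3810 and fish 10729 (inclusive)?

k = 259
First selection ≥ 3810: 159 + ⌈(3810−159)/259⌉·259 = 159 + 15×259 = 4044
Last selection ≤ 10729: 159 + ⌊(10729−159)/259⌋·259 = 159 + 40×259 = 10519
Count = 40 − 15 + 1 = 26

26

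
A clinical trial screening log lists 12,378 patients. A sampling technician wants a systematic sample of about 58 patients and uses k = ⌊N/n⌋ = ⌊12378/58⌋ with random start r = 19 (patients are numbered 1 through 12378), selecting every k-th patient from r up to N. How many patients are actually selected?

k = ⌊12378/58⌋ = 213
Achieved size = ⌊(12378 − 19)/213⌋ + 1 = ⌊12359/213⌋ + 1 = 58 + 1 = 59
(last selection: 19 + 58×213 = 12373 ≤ 12378; next would be 12586 > 12378)

59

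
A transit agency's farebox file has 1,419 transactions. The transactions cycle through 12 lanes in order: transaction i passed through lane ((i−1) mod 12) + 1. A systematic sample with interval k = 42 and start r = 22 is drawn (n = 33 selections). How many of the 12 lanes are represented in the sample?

Consecutive selections differ by k = 42, so their lane numbers differ by 42 mod 12 = 6.
gcd(42, 12) = 6, so the sample visits 12/6 = 2 distinct residues mod 12.
Start 22 is lane 10; the lanes hit are 4, 10.

2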